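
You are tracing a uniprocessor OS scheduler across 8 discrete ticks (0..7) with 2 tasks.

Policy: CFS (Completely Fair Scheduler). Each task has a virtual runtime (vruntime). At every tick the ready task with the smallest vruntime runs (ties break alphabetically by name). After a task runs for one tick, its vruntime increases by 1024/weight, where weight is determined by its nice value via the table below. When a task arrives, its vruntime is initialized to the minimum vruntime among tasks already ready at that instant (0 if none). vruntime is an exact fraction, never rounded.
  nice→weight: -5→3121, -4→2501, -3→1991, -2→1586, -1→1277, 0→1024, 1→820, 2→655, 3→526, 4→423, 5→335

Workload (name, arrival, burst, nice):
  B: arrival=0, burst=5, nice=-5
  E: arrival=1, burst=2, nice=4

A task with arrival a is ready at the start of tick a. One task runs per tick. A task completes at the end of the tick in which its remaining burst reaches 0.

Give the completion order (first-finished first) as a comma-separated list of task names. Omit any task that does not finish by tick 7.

t=0: vr[B=0] → run B
t=1: vr[B=1024/3121 E=1024/3121] → run B
t=2: vr[B=2048/3121 E=1024/3121] → run E
t=3: vr[B=2048/3121 E=3629056/1320183] → run B
t=4: vr[B=3072/3121 E=3629056/1320183] → run B
t=5: vr[B=4096/3121 E=3629056/1320183] → run B
t=6: vr[E=3629056/1320183] → run E
t=7: (idle)

completion order = B, E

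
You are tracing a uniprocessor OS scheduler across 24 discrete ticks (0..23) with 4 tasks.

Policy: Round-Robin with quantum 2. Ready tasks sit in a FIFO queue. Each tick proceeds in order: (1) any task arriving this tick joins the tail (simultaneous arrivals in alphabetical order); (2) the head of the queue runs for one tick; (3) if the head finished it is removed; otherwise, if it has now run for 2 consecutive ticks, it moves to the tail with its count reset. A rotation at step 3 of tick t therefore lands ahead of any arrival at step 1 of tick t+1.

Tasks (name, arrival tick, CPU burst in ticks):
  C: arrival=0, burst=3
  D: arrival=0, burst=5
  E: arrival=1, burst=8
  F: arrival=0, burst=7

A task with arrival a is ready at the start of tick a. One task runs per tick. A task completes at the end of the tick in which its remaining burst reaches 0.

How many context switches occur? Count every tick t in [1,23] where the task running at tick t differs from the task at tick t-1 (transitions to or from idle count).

context switches = 13

t=0: queue=[C,D,F] q_used=0 → run C
t=1: queue=[C,D,F,E] q_used=1 → run C
t=2: queue=[D,F,E,C] q_used=0 → run D
t=3: queue=[D,F,E,C] q_used=1 → run D
t=4: queue=[F,E,C,D] q_used=0 → run F
t=5: queue=[F,E,C,D] q_used=1 → run F
t=6: queue=[E,C,D,F] q_used=0 → run E
t=7: queue=[E,C,D,F] q_used=1 → run E
t=8: queue=[C,D,F,E] q_used=0 → run C
t=9: queue=[D,F,E] q_used=0 → run D
t=10: queue=[D,F,E] q_used=1 → run D
t=11: queue=[F,E,D] q_used=0 → run F
t=12: queue=[F,E,D] q_used=1 → run F
t=13: queue=[E,D,F] q_used=0 → run E
t=14: queue=[E,D,F] q_used=1 → run E
t=15: queue=[D,F,E] q_used=0 → run D
t=16: queue=[F,E] q_used=0 → run F
t=17: queue=[F,E] q_used=1 → run F
t=18: queue=[E,F] q_used=0 → run E
t=19: queue=[E,F] q_used=1 → run E
t=20: queue=[F,E] q_used=0 → run F
t=21: queue=[E] q_used=0 → run E
t=22: queue=[E] q_used=1 → run E
t=23: (idle)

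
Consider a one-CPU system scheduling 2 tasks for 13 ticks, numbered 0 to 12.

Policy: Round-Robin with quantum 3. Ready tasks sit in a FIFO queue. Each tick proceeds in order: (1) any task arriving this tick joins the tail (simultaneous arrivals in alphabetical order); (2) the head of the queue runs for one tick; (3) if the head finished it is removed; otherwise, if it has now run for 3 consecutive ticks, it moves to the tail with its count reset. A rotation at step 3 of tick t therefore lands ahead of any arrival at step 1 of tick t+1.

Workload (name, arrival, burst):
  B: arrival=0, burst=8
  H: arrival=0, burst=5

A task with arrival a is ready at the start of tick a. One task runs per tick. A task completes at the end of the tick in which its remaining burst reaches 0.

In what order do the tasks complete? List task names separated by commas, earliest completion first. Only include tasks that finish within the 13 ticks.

completion order = H, B

t=0: queue=[B,H] q_used=0 → run B
t=1: queue=[B,H] q_used=1 → run B
t=2: queue=[B,H] q_used=2 → run B
t=3: queue=[H,B] q_used=0 → run H
t=4: queue=[H,B] q_used=1 → run H
t=5: queue=[H,B] q_used=2 → run H
t=6: queue=[B,H] q_used=0 → run B
t=7: queue=[B,H] q_used=1 → run B
t=8: queue=[B,H] q_used=2 → run B
t=9: queue=[H,B] q_used=0 → run H
t=10: queue=[H,B] q_used=1 → run H
t=11: queue=[B] q_used=0 → run B
t=12: queue=[B] q_used=1 → run B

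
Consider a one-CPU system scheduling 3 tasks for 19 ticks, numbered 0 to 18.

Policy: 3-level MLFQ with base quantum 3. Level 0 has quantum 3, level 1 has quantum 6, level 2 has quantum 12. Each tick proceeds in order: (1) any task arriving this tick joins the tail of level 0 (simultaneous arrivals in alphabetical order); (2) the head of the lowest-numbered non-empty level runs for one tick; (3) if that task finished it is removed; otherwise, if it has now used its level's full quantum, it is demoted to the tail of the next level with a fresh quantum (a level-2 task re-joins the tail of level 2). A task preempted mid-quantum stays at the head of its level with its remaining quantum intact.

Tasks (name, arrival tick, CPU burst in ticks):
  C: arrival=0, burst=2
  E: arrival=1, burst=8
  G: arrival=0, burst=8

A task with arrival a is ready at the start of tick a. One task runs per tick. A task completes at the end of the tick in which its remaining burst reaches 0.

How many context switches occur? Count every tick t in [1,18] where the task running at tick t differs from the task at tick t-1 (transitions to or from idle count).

t=0: L0/L1/L2 = CG/-/- → run C
t=1: L0/L1/L2 = CGE/-/- → run C
t=2: L0/L1/L2 = GE/-/- → run G
t=3: L0/L1/L2 = GE/-/- → run G
t=4: L0/L1/L2 = GE/-/- → run G
t=5: L0/L1/L2 = E/G/- → run E
t=6: L0/L1/L2 = E/G/- → run E
t=7: L0/L1/L2 = E/G/- → run E
t=8: L0/L1/L2 = -/GE/- → run G
t=9: L0/L1/L2 = -/GE/- → run G
t=10: L0/L1/L2 = -/GE/- → run G
t=11: L0/L1/L2 = -/GE/- → run G
t=12: L0/L1/L2 = -/GE/- → run G
t=13: L0/L1/L2 = -/E/- → run E
t=14: L0/L1/L2 = -/E/- → run E
t=15: L0/L1/L2 = -/E/- → run E
t=16: L0/L1/L2 = -/E/- → run E
t=17: L0/L1/L2 = -/E/- → run E
t=18: (idle)

context switches = 5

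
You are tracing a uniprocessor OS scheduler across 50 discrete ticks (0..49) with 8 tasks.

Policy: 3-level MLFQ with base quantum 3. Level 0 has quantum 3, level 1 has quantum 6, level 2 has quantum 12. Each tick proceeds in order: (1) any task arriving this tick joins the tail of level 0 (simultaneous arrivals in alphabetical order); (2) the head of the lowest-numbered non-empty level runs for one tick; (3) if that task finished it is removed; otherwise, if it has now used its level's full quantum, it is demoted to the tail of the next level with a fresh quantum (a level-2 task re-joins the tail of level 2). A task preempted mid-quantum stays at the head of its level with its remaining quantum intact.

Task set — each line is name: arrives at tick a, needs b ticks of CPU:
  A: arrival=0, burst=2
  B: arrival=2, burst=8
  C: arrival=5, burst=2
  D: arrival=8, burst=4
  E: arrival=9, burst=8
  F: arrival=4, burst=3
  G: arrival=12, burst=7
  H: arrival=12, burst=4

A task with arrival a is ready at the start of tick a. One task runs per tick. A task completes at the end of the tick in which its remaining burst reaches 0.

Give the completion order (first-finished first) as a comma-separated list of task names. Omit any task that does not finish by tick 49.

completion order = A, F, C, B, D, E, G, H

t=0: L0/L1/L2 = A/-/- → run A
t=1: L0/L1/L2 = A/-/- → run A
t=2: L0/L1/L2 = B/-/- → run B
t=3: L0/L1/L2 = B/-/- → run B
t=4: L0/L1/L2 = BF/-/- → run B
t=5: L0/L1/L2 = FC/B/- → run F
t=6: L0/L1/L2 = FC/B/- → run F
t=7: L0/L1/L2 = FC/B/- → run F
t=8: L0/L1/L2 = CD/B/- → run C
t=9: L0/L1/L2 = CDE/B/- → run C
t=10: L0/L1/L2 = DE/B/- → run D
t=11: L0/L1/L2 = DE/B/- → run D
t=12: L0/L1/L2 = DEGH/B/- → run D
t=13: L0/L1/L2 = EGH/BD/- → run E
t=14: L0/L1/L2 = EGH/BD/- → run E
t=15: L0/L1/L2 = EGH/BD/- → run E
t=16: L0/L1/L2 = GH/BDE/- → run G
t=17: L0/L1/L2 = GH/BDE/- → run G
t=18: L0/L1/L2 = GH/BDE/- → run G
t=19: L0/L1/L2 = H/BDEG/- → run H
t=20: L0/L1/L2 = H/BDEG/- → run H
t=21: L0/L1/L2 = H/BDEG/- → run H
t=22: L0/L1/L2 = -/BDEGH/- → run B
t=23: L0/L1/L2 = -/BDEGH/- → run B
t=24: L0/L1/L2 = -/BDEGH/- → run B
t=25: L0/L1/L2 = -/BDEGH/- → run B
t=26: L0/L1/L2 = -/BDEGH/- → run B
t=27: L0/L1/L2 = -/DEGH/- → run D
t=28: L0/L1/L2 = -/EGH/- → run E
t=29: L0/L1/L2 = -/EGH/- → run E
t=30: L0/L1/L2 = -/EGH/- → run E
t=31: L0/L1/L2 = -/EGH/- → run E
t=32: L0/L1/L2 = -/EGH/- → run E
t=33: L0/L1/L2 = -/GH/- → run G
t=34: L0/L1/L2 = -/GH/- → run G
t=35: L0/L1/L2 = -/GH/- → run G
t=36: L0/L1/L2 = -/GH/- → run G
t=37: L0/L1/L2 = -/H/- → run H
t=38: (idle)
t=39: (idle)
t=40: (idle)
t=41: (idle)
t=42: (idle)
t=43: (idle)
t=44: (idle)
t=45: (idle)
t=46: (idle)
t=47: (idle)
t=48: (idle)
t=49: (idle)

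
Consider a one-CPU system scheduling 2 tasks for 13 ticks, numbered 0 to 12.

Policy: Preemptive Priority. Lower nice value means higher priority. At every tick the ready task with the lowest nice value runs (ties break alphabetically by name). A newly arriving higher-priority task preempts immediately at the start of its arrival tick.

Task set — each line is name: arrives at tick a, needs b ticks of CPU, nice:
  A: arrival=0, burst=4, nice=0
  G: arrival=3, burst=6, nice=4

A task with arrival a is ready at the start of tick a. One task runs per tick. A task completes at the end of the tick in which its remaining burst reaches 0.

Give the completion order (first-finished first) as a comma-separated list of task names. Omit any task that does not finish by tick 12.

completion order = A, G

t=0: ready={A} → run A
t=1: ready={A} → run A
t=2: ready={A} → run A
t=3: ready={A,G} → run A
t=4: ready={G} → run G
t=5: ready={G} → run G
t=6: ready={G} → run G
t=7: ready={G} → run G
t=8: ready={G} → run G
t=9: ready={G} → run G
t=10: (idle)
t=11: (idle)
t=12: (idle)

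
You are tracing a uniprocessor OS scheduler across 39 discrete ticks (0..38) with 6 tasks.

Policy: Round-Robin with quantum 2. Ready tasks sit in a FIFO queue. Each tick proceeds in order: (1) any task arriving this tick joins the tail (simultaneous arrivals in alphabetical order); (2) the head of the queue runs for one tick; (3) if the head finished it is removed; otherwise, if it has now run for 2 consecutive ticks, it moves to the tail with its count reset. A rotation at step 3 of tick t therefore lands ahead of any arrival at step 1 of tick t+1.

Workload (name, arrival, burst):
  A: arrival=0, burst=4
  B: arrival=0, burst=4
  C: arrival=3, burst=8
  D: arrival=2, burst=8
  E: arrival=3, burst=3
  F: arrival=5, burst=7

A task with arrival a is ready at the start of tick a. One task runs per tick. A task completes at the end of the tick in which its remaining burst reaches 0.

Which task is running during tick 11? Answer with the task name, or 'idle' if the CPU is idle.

running at tick 11 = E

t=0: queue=[A,B] q_used=0 → run A
t=1: queue=[A,B] q_used=1 → run A
t=2: queue=[B,A,D] q_used=0 → run B
t=3: queue=[B,A,D,C,E] q_used=1 → run B
t=4: queue=[A,D,C,E,B] q_used=0 → run A
t=5: queue=[A,D,C,E,B,F] q_used=1 → run A
t=6: queue=[D,C,E,B,F] q_used=0 → run D
t=7: queue=[D,C,E,B,F] q_used=1 → run D
t=8: queue=[C,E,B,F,D] q_used=0 → run C
t=9: queue=[C,E,B,F,D] q_used=1 → run C
t=10: queue=[E,B,F,D,C] q_used=0 → run E
t=11: queue=[E,B,F,D,C] q_used=1 → run E
t=12: queue=[B,F,D,C,E] q_used=0 → run B
t=13: queue=[B,F,D,C,E] q_used=1 → run B
t=14: queue=[F,D,C,E] q_used=0 → run F
t=15: queue=[F,D,C,E] q_used=1 → run F
t=16: queue=[D,C,E,F] q_used=0 → run D
t=17: queue=[D,C,E,F] q_used=1 → run D
t=18: queue=[C,E,F,D] q_used=0 → run C
t=19: queue=[C,E,F,D] q_used=1 → run C
t=20: queue=[E,F,D,C] q_used=0 → run E
t=21: queue=[F,D,C] q_used=0 → run F
t=22: queue=[F,D,C] q_used=1 → run F
t=23: queue=[D,C,F] q_used=0 → run D
t=24: queue=[D,C,F] q_used=1 → run D
t=25: queue=[C,F,D] q_used=0 → run C
t=26: queue=[C,F,D] q_used=1 → run C
t=27: queue=[F,D,C] q_used=0 → run F
t=28: queue=[F,D,C] q_used=1 → run F
t=29: queue=[D,C,F] q_used=0 → run D
t=30: queue=[D,C,F] q_used=1 → run D
t=31: queue=[C,F] q_used=0 → run C
t=32: queue=[C,F] q_used=1 → run C
t=33: queue=[F] q_used=0 → run F
t=34: (idle)
t=35: (idle)
t=36: (idle)
t=37: (idle)
t=38: (idle)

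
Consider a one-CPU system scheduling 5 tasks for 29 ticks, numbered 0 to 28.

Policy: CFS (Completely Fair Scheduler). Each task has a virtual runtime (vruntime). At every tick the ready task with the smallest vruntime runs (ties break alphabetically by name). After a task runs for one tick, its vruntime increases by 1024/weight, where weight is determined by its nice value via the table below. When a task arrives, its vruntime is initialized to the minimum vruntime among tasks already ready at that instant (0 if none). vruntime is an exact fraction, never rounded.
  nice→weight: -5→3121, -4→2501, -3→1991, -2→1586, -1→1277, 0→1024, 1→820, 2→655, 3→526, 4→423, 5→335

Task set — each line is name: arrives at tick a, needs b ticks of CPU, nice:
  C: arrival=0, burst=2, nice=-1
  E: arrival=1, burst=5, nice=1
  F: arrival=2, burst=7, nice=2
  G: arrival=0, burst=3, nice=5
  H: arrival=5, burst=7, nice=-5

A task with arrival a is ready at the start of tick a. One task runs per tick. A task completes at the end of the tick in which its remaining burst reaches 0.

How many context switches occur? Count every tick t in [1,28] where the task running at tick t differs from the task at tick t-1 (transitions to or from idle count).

context switches = 19

t=0: vr[C=0 G=0] → run C
t=1: vr[C=1024/1277 E=0 G=0] → run E
t=2: vr[C=1024/1277 E=256/205 F=0 G=0] → run F
t=3: vr[C=1024/1277 E=256/205 F=1024/655 G=0] → run G
t=4: vr[C=1024/1277 E=256/205 F=1024/655 G=1024/335] → run C
t=5: vr[E=256/205 F=1024/655 G=1024/335 H=256/205] → run E
t=6: vr[E=512/205 F=1024/655 G=1024/335 H=256/205] → run H
t=7: vr[E=512/205 F=1024/655 G=1024/335 H=1008896/639805] → run F
t=8: vr[E=512/205 F=2048/655 G=1024/335 H=1008896/639805] → run H
t=9: vr[E=512/205 F=2048/655 G=1024/335 H=1218816/639805] → run H
t=10: vr[E=512/205 F=2048/655 G=1024/335 H=1428736/639805] → run H
t=11: vr[E=512/205 F=2048/655 G=1024/335 H=1638656/639805] → run E
t=12: vr[E=768/205 F=2048/655 G=1024/335 H=1638656/639805] → run H
t=13: vr[E=768/205 F=2048/655 G=1024/335 H=1848576/639805] → run H
t=14: vr[E=768/205 F=2048/655 G=1024/335 H=2058496/639805] → run G
t=15: vr[E=768/205 F=2048/655 G=2048/335 H=2058496/639805] → run F
t=16: vr[E=768/205 F=3072/655 G=2048/335 H=2058496/639805] → run H
t=17: vr[E=768/205 F=3072/655 G=2048/335] → run E
t=18: vr[E=1024/205 F=3072/655 G=2048/335] → run F
t=19: vr[E=1024/205 F=4096/655 G=2048/335] → run E
t=20: vr[F=4096/655 G=2048/335] → run G
t=21: vr[F=4096/655] → run F
t=22: vr[F=1024/131] → run F
t=23: vr[F=6144/655] → run F
t=24: (idle)
t=25: (idle)
t=26: (idle)
t=27: (idle)
t=28: (idle)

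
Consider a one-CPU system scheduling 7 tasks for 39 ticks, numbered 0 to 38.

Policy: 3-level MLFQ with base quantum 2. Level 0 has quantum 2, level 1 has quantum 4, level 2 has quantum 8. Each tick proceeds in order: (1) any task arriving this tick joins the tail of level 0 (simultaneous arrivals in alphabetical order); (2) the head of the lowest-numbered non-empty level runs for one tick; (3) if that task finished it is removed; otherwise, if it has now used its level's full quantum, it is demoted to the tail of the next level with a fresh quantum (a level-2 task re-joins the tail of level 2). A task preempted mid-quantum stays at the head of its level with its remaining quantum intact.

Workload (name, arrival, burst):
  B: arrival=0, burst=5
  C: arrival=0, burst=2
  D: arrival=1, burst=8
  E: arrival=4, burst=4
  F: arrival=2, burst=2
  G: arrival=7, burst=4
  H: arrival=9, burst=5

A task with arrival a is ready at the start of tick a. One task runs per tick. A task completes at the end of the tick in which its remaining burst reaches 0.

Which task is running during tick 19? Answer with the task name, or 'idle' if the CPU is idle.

running at tick 19 = D

t=0: L0/L1/L2 = BC/-/- → run B
t=1: L0/L1/L2 = BCD/-/- → run B
t=2: L0/L1/L2 = CDF/B/- → run C
t=3: L0/L1/L2 = CDF/B/- → run C
t=4: L0/L1/L2 = DFE/B/- → run D
t=5: L0/L1/L2 = DFE/B/- → run D
t=6: L0/L1/L2 = FE/BD/- → run F
t=7: L0/L1/L2 = FEG/BD/- → run F
t=8: L0/L1/L2 = EG/BD/- → run E
t=9: L0/L1/L2 = EGH/BD/- → run E
t=10: L0/L1/L2 = GH/BDE/- → run G
t=11: L0/L1/L2 = GH/BDE/- → run G
t=12: L0/L1/L2 = H/BDEG/- → run H
t=13: L0/L1/L2 = H/BDEG/- → run H
t=14: L0/L1/L2 = -/BDEGH/- → run B
t=15: L0/L1/L2 = -/BDEGH/- → run B
t=16: L0/L1/L2 = -/BDEGH/- → run B
t=17: L0/L1/L2 = -/DEGH/- → run D
t=18: L0/L1/L2 = -/DEGH/- → run D
t=19: L0/L1/L2 = -/DEGH/- → run D
t=20: L0/L1/L2 = -/DEGH/- → run D
t=21: L0/L1/L2 = -/EGH/D → run E
t=22: L0/L1/L2 = -/EGH/D → run E
t=23: L0/L1/L2 = -/GH/D → run G
t=24: L0/L1/L2 = -/GH/D → run G
t=25: L0/L1/L2 = -/H/D → run H
t=26: L0/L1/L2 = -/H/D → run H
t=27: L0/L1/L2 = -/H/D → run H
t=28: L0/L1/L2 = -/-/D → run D
t=29: L0/L1/L2 = -/-/D → run D
t=30: (idle)
t=31: (idle)
t=32: (idle)
t=33: (idle)
t=34: (idle)
t=35: (idle)
t=36: (idle)
t=37: (idle)
t=38: (idle)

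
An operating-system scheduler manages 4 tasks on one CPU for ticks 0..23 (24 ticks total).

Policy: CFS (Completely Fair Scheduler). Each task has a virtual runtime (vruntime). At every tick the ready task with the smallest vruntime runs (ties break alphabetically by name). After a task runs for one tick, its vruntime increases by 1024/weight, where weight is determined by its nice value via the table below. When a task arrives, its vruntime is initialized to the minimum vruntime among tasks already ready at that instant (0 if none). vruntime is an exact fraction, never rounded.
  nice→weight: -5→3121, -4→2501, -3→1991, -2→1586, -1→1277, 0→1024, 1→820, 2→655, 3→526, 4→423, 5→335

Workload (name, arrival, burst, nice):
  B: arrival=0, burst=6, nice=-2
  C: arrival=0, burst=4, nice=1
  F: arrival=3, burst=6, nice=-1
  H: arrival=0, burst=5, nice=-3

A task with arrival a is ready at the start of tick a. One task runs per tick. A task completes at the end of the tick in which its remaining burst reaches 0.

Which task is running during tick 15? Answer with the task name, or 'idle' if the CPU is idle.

t=0: vr[B=0 C=0 H=0] → run B
t=1: vr[B=512/793 C=0 H=0] → run C
t=2: vr[B=512/793 C=256/205 H=0] → run H
t=3: vr[B=512/793 C=256/205 F=1024/1991 H=1024/1991] → run F
t=4: vr[B=512/793 C=256/205 F=3346432/2542507 H=1024/1991] → run H
t=5: vr[B=512/793 C=256/205 F=3346432/2542507 H=2048/1991] → run B
t=6: vr[B=1024/793 C=256/205 F=3346432/2542507 H=2048/1991] → run H
t=7: vr[B=1024/793 C=256/205 F=3346432/2542507 H=3072/1991] → run C
t=8: vr[B=1024/793 C=512/205 F=3346432/2542507 H=3072/1991] → run B
t=9: vr[B=1536/793 C=512/205 F=3346432/2542507 H=3072/1991] → run F
t=10: vr[B=1536/793 C=512/205 F=5385216/2542507 H=3072/1991] → run H
t=11: vr[B=1536/793 C=512/205 F=5385216/2542507 H=4096/1991] → run B
t=12: vr[B=2048/793 C=512/205 F=5385216/2542507 H=4096/1991] → run H
t=13: vr[B=2048/793 C=512/205 F=5385216/2542507] → run F
t=14: vr[B=2048/793 C=512/205 F=7424000/2542507] → run C
t=15: vr[B=2048/793 C=768/205 F=7424000/2542507] → run B
t=16: vr[B=2560/793 C=768/205 F=7424000/2542507] → run F
t=17: vr[B=2560/793 C=768/205 F=9462784/2542507] → run B
t=18: vr[C=768/205 F=9462784/2542507] → run F
t=19: vr[C=768/205 F=11501568/2542507] → run C
t=20: vr[F=11501568/2542507] → run F
t=21: (idle)
t=22: (idle)
t=23: (idle)

running at tick 15 = B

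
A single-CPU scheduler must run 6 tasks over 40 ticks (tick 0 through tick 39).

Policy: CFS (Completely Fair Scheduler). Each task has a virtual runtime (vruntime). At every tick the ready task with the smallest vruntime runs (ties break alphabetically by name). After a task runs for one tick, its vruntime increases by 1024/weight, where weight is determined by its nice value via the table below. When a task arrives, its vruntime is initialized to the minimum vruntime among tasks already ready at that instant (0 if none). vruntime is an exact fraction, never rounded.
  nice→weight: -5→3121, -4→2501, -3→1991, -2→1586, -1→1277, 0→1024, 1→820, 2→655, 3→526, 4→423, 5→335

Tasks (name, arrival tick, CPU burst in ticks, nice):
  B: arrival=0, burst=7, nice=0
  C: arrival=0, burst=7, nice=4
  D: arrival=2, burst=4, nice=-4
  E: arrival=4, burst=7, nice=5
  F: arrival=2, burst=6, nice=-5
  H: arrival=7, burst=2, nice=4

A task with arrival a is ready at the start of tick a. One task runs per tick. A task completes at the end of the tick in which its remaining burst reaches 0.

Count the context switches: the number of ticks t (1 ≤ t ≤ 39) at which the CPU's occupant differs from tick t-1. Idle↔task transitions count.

t=0: vr[B=0 C=0] → run B
t=1: vr[B=1 C=0] → run C
t=2: vr[B=1 C=1024/423 D=1 F=1] → run B
t=3: vr[B=2 C=1024/423 D=1 F=1] → run D
t=4: vr[B=2 C=1024/423 D=3525/2501 E=1 F=1] → run E
t=5: vr[B=2 C=1024/423 D=3525/2501 E=1359/335 F=1] → run F
t=6: vr[B=2 C=1024/423 D=3525/2501 E=1359/335 F=4145/3121] → run F
t=7: vr[B=2 C=1024/423 D=3525/2501 E=1359/335 F=5169/3121 H=3525/2501] → run D
t=8: vr[B=2 C=1024/423 D=4549/2501 E=1359/335 F=5169/3121 H=3525/2501] → run H
t=9: vr[B=2 C=1024/423 D=4549/2501 E=1359/335 F=5169/3121 H=4052099/1057923] → run F
t=10: vr[B=2 C=1024/423 D=4549/2501 E=1359/335 F=6193/3121 H=4052099/1057923] → run D
t=11: vr[B=2 C=1024/423 D=5573/2501 E=1359/335 F=6193/3121 H=4052099/1057923] → run F
t=12: vr[B=2 C=1024/423 D=5573/2501 E=1359/335 F=7217/3121 H=4052099/1057923] → run B
t=13: vr[B=3 C=1024/423 D=5573/2501 E=1359/335 F=7217/3121 H=4052099/1057923] → run D
t=14: vr[B=3 C=1024/423 E=1359/335 F=7217/3121 H=4052099/1057923] → run F
t=15: vr[B=3 C=1024/423 E=1359/335 F=8241/3121 H=4052099/1057923] → run C
t=16: vr[B=3 C=2048/423 E=1359/335 F=8241/3121 H=4052099/1057923] → run F
t=17: vr[B=3 C=2048/423 E=1359/335 H=4052099/1057923] → run B
t=18: vr[B=4 C=2048/423 E=1359/335 H=4052099/1057923] → run H
t=19: vr[B=4 C=2048/423 E=1359/335] → run B
t=20: vr[B=5 C=2048/423 E=1359/335] → run E
t=21: vr[B=5 C=2048/423 E=2383/335] → run C
t=22: vr[B=5 C=1024/141 E=2383/335] → run B
t=23: vr[B=6 C=1024/141 E=2383/335] → run B
t=24: vr[C=1024/141 E=2383/335] → run E
t=25: vr[C=1024/141 E=3407/335] → run C
t=26: vr[C=4096/423 E=3407/335] → run C
t=27: vr[C=5120/423 E=3407/335] → run E
t=28: vr[C=5120/423 E=4431/335] → run C
t=29: vr[C=2048/141 E=4431/335] → run E
t=30: vr[C=2048/141 E=1091/67] → run C
t=31: vr[E=1091/67] → run E
t=32: vr[E=6479/335] → run E
t=33: (idle)
t=34: (idle)
t=35: (idle)
t=36: (idle)
t=37: (idle)
t=38: (idle)
t=39: (idle)

context switches = 29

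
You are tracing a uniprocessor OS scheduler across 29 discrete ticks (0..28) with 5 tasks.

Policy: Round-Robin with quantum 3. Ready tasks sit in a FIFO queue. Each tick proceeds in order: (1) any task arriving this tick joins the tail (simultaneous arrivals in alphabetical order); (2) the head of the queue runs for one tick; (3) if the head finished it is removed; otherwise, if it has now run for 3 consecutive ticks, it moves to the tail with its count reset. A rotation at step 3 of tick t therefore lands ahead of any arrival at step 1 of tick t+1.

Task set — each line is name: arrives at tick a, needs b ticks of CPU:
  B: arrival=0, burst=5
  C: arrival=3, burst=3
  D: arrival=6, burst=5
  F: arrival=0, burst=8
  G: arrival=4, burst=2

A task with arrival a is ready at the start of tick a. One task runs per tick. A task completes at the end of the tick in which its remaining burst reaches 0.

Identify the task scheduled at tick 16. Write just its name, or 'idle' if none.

running at tick 16 = D

t=0: queue=[B,F] q_used=0 → run B
t=1: queue=[B,F] q_used=1 → run B
t=2: queue=[B,F] q_used=2 → run B
t=3: queue=[F,B,C] q_used=0 → run F
t=4: queue=[F,B,C,G] q_used=1 → run F
t=5: queue=[F,B,C,G] q_used=2 → run F
t=6: queue=[B,C,G,F,D] q_used=0 → run B
t=7: queue=[B,C,G,F,D] q_used=1 → run B
t=8: queue=[C,G,F,D] q_used=0 → run C
t=9: queue=[C,G,F,D] q_used=1 → run C
t=10: queue=[C,G,F,D] q_used=2 → run C
t=11: queue=[G,F,D] q_used=0 → run G
t=12: queue=[G,F,D] q_used=1 → run G
t=13: queue=[F,D] q_used=0 → run F
t=14: queue=[F,D] q_used=1 → run F
t=15: queue=[F,D] q_used=2 → run F
t=16: queue=[D,F] q_used=0 → run D
t=17: queue=[D,F] q_used=1 → run D
t=18: queue=[D,F] q_used=2 → run D
t=19: queue=[F,D] q_used=0 → run F
t=20: queue=[F,D] q_used=1 → run F
t=21: queue=[D] q_used=0 → run D
t=22: queue=[D] q_used=1 → run D
t=23: (idle)
t=24: (idle)
t=25: (idle)
t=26: (idle)
t=27: (idle)
t=28: (idle)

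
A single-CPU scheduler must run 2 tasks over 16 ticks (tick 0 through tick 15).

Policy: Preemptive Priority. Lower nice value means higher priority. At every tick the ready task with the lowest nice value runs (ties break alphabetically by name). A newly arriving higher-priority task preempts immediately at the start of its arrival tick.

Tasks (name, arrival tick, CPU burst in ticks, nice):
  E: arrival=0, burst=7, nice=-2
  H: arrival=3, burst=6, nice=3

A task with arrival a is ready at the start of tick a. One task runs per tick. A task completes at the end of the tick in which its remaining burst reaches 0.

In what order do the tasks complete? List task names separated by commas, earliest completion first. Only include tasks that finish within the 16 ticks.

completion order = E, H

t=0: ready={E} → run E
t=1: ready={E} → run E
t=2: ready={E} → run E
t=3: ready={E,H} → run E
t=4: ready={E,H} → run E
t=5: ready={E,H} → run E
t=6: ready={E,H} → run E
t=7: ready={H} → run H
t=8: ready={H} → run H
t=9: ready={H} → run H
t=10: ready={H} → run H
t=11: ready={H} → run H
t=12: ready={H} → run H
t=13: (idle)
t=14: (idle)
t=15: (idle)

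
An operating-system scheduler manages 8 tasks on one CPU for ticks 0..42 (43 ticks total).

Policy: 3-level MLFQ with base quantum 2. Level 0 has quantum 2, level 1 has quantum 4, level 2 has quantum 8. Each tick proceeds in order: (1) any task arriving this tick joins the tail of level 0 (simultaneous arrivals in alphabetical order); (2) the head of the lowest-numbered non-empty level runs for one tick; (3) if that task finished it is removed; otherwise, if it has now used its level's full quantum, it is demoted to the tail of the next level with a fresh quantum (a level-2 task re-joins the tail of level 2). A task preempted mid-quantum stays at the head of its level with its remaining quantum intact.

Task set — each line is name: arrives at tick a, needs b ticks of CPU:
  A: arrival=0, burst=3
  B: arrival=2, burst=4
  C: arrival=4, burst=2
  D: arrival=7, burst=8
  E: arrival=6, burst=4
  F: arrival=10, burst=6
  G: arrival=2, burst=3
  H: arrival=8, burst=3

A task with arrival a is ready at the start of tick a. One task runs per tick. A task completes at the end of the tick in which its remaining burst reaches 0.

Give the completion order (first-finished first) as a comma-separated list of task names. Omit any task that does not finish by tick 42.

completion order = C, A, B, G, E, H, F, D

t=0: L0/L1/L2 = A/-/- → run A
t=1: L0/L1/L2 = A/-/- → run A
t=2: L0/L1/L2 = BG/A/- → run B
t=3: L0/L1/L2 = BG/A/- → run B
t=4: L0/L1/L2 = GC/AB/- → run G
t=5: L0/L1/L2 = GC/AB/- → run G
t=6: L0/L1/L2 = CE/ABG/- → run C
t=7: L0/L1/L2 = CED/ABG/- → run C
t=8: L0/L1/L2 = EDH/ABG/- → run E
t=9: L0/L1/L2 = EDH/ABG/- → run E
t=10: L0/L1/L2 = DHF/ABGE/- → run D
t=11: L0/L1/L2 = DHF/ABGE/- → run D
t=12: L0/L1/L2 = HF/ABGED/- → run H
t=13: L0/L1/L2 = HF/ABGED/- → run H
t=14: L0/L1/L2 = F/ABGEDH/- → run F
t=15: L0/L1/L2 = F/ABGEDH/- → run F
t=16: L0/L1/L2 = -/ABGEDHF/- → run A
t=17: L0/L1/L2 = -/BGEDHF/- → run B
t=18: L0/L1/L2 = -/BGEDHF/- → run B
t=19: L0/L1/L2 = -/GEDHF/- → run G
t=20: L0/L1/L2 = -/EDHF/- → run E
t=21: L0/L1/L2 = -/EDHF/- → run E
t=22: L0/L1/L2 = -/DHF/- → run D
t=23: L0/L1/L2 = -/DHF/- → run D
t=24: L0/L1/L2 = -/DHF/- → run D
t=25: L0/L1/L2 = -/DHF/- → run D
t=26: L0/L1/L2 = -/HF/D → run H
t=27: L0/L1/L2 = -/F/D → run F
t=28: L0/L1/L2 = -/F/D → run F
t=29: L0/L1/L2 = -/F/D → run F
t=30: L0/L1/L2 = -/F/D → run F
t=31: L0/L1/L2 = -/-/D → run D
t=32: L0/L1/L2 = -/-/D → run D
t=33: (idle)
t=34: (idle)
t=35: (idle)
t=36: (idle)
t=37: (idle)
t=38: (idle)
t=39: (idle)
t=40: (idle)
t=41: (idle)
t=42: (idle)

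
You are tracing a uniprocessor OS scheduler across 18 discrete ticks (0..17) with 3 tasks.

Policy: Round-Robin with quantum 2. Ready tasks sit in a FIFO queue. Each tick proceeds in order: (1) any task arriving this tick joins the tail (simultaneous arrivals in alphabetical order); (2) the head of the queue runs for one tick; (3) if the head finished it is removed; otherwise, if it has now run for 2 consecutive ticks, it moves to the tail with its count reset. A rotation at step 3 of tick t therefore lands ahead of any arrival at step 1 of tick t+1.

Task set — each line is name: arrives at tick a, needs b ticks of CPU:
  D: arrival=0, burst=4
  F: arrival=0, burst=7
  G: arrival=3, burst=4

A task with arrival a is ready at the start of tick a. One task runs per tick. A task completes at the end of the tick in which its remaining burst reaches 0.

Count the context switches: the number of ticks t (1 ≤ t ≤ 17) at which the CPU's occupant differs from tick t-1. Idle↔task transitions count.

context switches = 7

t=0: queue=[D,F] q_used=0 → run D
t=1: queue=[D,F] q_used=1 → run D
t=2: queue=[F,D] q_used=0 → run F
t=3: queue=[F,D,G] q_used=1 → run F
t=4: queue=[D,G,F] q_used=0 → run D
t=5: queue=[D,G,F] q_used=1 → run D
t=6: queue=[G,F] q_used=0 → run G
t=7: queue=[G,F] q_used=1 → run G
t=8: queue=[F,G] q_used=0 → run F
t=9: queue=[F,G] q_used=1 → run F
t=10: queue=[G,F] q_used=0 → run G
t=11: queue=[G,F] q_used=1 → run G
t=12: queue=[F] q_used=0 → run F
t=13: queue=[F] q_used=1 → run F
t=14: queue=[F] q_used=0 → run F
t=15: (idle)
t=16: (idle)
t=17: (idle)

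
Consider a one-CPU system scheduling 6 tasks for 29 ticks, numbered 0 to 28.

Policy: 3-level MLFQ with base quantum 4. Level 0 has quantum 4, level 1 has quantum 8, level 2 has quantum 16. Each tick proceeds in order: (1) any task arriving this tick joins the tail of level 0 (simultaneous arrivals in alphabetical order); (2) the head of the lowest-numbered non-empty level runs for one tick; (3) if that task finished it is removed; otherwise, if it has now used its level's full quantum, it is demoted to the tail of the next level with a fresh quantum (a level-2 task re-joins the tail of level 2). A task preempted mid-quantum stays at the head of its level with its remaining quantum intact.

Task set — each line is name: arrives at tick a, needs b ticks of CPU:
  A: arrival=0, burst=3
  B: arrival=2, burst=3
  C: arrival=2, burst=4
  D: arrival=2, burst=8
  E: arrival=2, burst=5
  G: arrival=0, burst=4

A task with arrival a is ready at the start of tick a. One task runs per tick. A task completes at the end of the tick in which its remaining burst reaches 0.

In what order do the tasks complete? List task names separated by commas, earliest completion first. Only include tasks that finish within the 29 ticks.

completion order = A, G, B, C, D, E

t=0: L0/L1/L2 = AG/-/- → run A
t=1: L0/L1/L2 = AG/-/- → run A
t=2: L0/L1/L2 = AGBCDE/-/- → run A
t=3: L0/L1/L2 = GBCDE/-/- → run G
t=4: L0/L1/L2 = GBCDE/-/- → run G
t=5: L0/L1/L2 = GBCDE/-/- → run G
t=6: L0/L1/L2 = GBCDE/-/- → run G
t=7: L0/L1/L2 = BCDE/-/- → run B
t=8: L0/L1/L2 = BCDE/-/- → run B
t=9: L0/L1/L2 = BCDE/-/- → run B
t=10: L0/L1/L2 = CDE/-/- → run C
t=11: L0/L1/L2 = CDE/-/- → run C
t=12: L0/L1/L2 = CDE/-/- → run C
t=13: L0/L1/L2 = CDE/-/- → run C
t=14: L0/L1/L2 = DE/-/- → run D
t=15: L0/L1/L2 = DE/-/- → run D
t=16: L0/L1/L2 = DE/-/- → run D
t=17: L0/L1/L2 = DE/-/- → run D
t=18: L0/L1/L2 = E/D/- → run E
t=19: L0/L1/L2 = E/D/- → run E
t=20: L0/L1/L2 = E/D/- → run E
t=21: L0/L1/L2 = E/D/- → run E
t=22: L0/L1/L2 = -/DE/- → run D
t=23: L0/L1/L2 = -/DE/- → run D
t=24: L0/L1/L2 = -/DE/- → run D
t=25: L0/L1/L2 = -/DE/- → run D
t=26: L0/L1/L2 = -/E/- → run E
t=27: (idle)
t=28: (idle)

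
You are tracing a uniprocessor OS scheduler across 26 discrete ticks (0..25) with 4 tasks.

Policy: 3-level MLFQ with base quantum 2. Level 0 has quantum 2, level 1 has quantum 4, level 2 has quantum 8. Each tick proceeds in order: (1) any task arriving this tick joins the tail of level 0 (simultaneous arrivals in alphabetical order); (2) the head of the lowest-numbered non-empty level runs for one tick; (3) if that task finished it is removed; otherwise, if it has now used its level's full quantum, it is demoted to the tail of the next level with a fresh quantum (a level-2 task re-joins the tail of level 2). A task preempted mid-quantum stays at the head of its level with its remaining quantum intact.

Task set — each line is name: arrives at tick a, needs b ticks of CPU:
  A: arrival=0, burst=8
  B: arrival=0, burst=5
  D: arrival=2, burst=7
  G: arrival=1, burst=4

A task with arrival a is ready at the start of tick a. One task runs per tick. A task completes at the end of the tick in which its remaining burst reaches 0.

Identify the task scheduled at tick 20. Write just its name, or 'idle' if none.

t=0: L0/L1/L2 = AB/-/- → run A
t=1: L0/L1/L2 = ABG/-/- → run A
t=2: L0/L1/L2 = BGD/A/- → run B
t=3: L0/L1/L2 = BGD/A/- → run B
t=4: L0/L1/L2 = GD/AB/- → run G
t=5: L0/L1/L2 = GD/AB/- → run G
t=6: L0/L1/L2 = D/ABG/- → run D
t=7: L0/L1/L2 = D/ABG/- → run D
t=8: L0/L1/L2 = -/ABGD/- → run A
t=9: L0/L1/L2 = -/ABGD/- → run A
t=10: L0/L1/L2 = -/ABGD/- → run A
t=11: L0/L1/L2 = -/ABGD/- → run A
t=12: L0/L1/L2 = -/BGD/A → run B
t=13: L0/L1/L2 = -/BGD/A → run B
t=14: L0/L1/L2 = -/BGD/A → run B
t=15: L0/L1/L2 = -/GD/A → run G
t=16: L0/L1/L2 = -/GD/A → run G
t=17: L0/L1/L2 = -/D/A → run D
t=18: L0/L1/L2 = -/D/A → run D
t=19: L0/L1/L2 = -/D/A → run D
t=20: L0/L1/L2 = -/D/A → run D
t=21: L0/L1/L2 = -/-/AD → run A
t=22: L0/L1/L2 = -/-/AD → run A
t=23: L0/L1/L2 = -/-/D → run D
t=24: (idle)
t=25: (idle)

running at tick 20 = D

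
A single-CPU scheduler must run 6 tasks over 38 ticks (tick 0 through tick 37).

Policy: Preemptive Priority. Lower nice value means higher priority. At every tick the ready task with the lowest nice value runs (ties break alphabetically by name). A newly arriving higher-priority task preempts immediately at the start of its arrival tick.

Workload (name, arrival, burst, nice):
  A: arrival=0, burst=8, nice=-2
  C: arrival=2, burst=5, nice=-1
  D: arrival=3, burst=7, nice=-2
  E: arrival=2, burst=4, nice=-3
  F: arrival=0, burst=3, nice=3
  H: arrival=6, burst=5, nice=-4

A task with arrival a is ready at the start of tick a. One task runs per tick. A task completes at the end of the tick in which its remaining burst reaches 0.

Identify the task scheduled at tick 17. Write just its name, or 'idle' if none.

t=0: ready={A,F} → run A
t=1: ready={A,F} → run A
t=2: ready={A,C,E,F} → run E
t=3: ready={A,C,D,E,F} → run E
t=4: ready={A,C,D,E,F} → run E
t=5: ready={A,C,D,E,F} → run E
t=6: ready={A,C,D,F,H} → run H
t=7: ready={A,C,D,F,H} → run H
t=8: ready={A,C,D,F,H} → run H
t=9: ready={A,C,D,F,H} → run H
t=10: ready={A,C,D,F,H} → run H
t=11: ready={A,C,D,F} → run A
t=12: ready={A,C,D,F} → run A
t=13: ready={A,C,D,F} → run A
t=14: ready={A,C,D,F} → run A
t=15: ready={A,C,D,F} → run A
t=16: ready={A,C,D,F} → run A
t=17: ready={C,D,F} → run D
t=18: ready={C,D,F} → run D
t=19: ready={C,D,F} → run D
t=20: ready={C,D,F} → run D
t=21: ready={C,D,F} → run D
t=22: ready={C,D,F} → run D
t=23: ready={C,D,F} → run D
t=24: ready={C,F} → run C
t=25: ready={C,F} → run C
t=26: ready={C,F} → run C
t=27: ready={C,F} → run C
t=28: ready={C,F} → run C
t=29: ready={F} → run F
t=30: ready={F} → run F
t=31: ready={F} → run F
t=32: (idle)
t=33: (idle)
t=34: (idle)
t=35: (idle)
t=36: (idle)
t=37: (idle)

running at tick 17 = D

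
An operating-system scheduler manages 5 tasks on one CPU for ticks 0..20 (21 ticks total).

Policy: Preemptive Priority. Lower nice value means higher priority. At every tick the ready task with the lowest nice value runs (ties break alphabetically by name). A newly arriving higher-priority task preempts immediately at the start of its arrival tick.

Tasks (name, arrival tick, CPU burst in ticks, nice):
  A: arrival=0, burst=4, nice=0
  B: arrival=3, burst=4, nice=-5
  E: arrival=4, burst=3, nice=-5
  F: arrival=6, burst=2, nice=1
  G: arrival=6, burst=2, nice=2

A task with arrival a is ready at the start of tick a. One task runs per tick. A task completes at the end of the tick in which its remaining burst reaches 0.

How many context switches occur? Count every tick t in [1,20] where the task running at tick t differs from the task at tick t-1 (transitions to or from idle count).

context switches = 6

t=0: ready={A} → run A
t=1: ready={A} → run A
t=2: ready={A} → run A
t=3: ready={A,B} → run B
t=4: ready={A,B,E} → run B
t=5: ready={A,B,E} → run B
t=6: ready={A,B,E,F,G} → run B
t=7: ready={A,E,F,G} → run E
t=8: ready={A,E,F,G} → run E
t=9: ready={A,E,F,G} → run E
t=10: ready={A,F,G} → run A
t=11: ready={F,G} → run F
t=12: ready={F,G} → run F
t=13: ready={G} → run G
t=14: ready={G} → run G
t=15: (idle)
t=16: (idle)
t=17: (idle)
t=18: (idle)
t=19: (idle)
t=20: (idle)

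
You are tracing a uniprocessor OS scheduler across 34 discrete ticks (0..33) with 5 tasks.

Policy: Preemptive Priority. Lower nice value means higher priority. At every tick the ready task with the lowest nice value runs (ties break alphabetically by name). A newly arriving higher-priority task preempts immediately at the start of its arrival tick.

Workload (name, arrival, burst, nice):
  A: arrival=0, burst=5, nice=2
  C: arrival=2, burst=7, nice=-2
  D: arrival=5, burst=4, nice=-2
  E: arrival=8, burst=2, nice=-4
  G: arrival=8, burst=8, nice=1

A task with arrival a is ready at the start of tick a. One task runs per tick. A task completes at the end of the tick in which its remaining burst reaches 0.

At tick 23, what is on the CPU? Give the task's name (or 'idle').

t=0: ready={A} → run A
t=1: ready={A} → run A
t=2: ready={A,C} → run C
t=3: ready={A,C} → run C
t=4: ready={A,C} → run C
t=5: ready={A,C,D} → run C
t=6: ready={A,C,D} → run C
t=7: ready={A,C,D} → run C
t=8: ready={A,C,D,E,G} → run E
t=9: ready={A,C,D,E,G} → run E
t=10: ready={A,C,D,G} → run C
t=11: ready={A,D,G} → run D
t=12: ready={A,D,G} → run D
t=13: ready={A,D,G} → run D
t=14: ready={A,D,G} → run D
t=15: ready={A,G} → run G
t=16: ready={A,G} → run G
t=17: ready={A,G} → run G
t=18: ready={A,G} → run G
t=19: ready={A,G} → run G
t=20: ready={A,G} → run G
t=21: ready={A,G} → run G
t=22: ready={A,G} → run G
t=23: ready={A} → run A
t=24: ready={A} → run A
t=25: ready={A} → run A
t=26: (idle)
t=27: (idle)
t=28: (idle)
t=29: (idle)
t=30: (idle)
t=31: (idle)
t=32: (idle)
t=33: (idle)

running at tick 23 = A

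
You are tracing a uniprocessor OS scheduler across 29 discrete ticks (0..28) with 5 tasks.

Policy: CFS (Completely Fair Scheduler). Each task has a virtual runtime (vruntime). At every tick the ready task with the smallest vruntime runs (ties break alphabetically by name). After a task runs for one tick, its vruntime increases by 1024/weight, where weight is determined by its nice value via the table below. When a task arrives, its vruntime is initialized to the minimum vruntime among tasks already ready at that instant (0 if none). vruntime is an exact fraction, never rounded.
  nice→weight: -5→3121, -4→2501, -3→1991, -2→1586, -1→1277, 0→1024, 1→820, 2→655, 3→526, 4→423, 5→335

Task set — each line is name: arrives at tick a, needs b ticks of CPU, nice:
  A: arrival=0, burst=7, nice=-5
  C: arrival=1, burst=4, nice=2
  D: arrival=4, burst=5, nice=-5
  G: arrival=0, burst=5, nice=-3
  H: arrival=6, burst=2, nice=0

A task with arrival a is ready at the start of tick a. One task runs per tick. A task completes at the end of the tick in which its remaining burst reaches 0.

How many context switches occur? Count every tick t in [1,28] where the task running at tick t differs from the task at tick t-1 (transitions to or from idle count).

t=0: vr[A=0 G=0] → run A
t=1: vr[A=1024/3121 C=0 G=0] → run C
t=2: vr[A=1024/3121 C=1024/655 G=0] → run G
t=3: vr[A=1024/3121 C=1024/655 G=1024/1991] → run A
t=4: vr[A=2048/3121 C=1024/655 D=1024/1991 G=1024/1991] → run D
t=5: vr[A=2048/3121 C=1024/655 D=5234688/6213911 G=1024/1991] → run G
t=6: vr[A=2048/3121 C=1024/655 D=5234688/6213911 G=2048/1991 H=2048/3121] → run A
t=7: vr[A=3072/3121 C=1024/655 D=5234688/6213911 G=2048/1991 H=2048/3121] → run H
t=8: vr[A=3072/3121 C=1024/655 D=5234688/6213911 G=2048/1991 H=5169/3121] → run D
t=9: vr[A=3072/3121 C=1024/655 D=7273472/6213911 G=2048/1991 H=5169/3121] → run A
t=10: vr[A=4096/3121 C=1024/655 D=7273472/6213911 G=2048/1991 H=5169/3121] → run G
t=11: vr[A=4096/3121 C=1024/655 D=7273472/6213911 G=3072/1991 H=5169/3121] → run D
t=12: vr[A=4096/3121 C=1024/655 D=9312256/6213911 G=3072/1991 H=5169/3121] → run A
t=13: vr[A=5120/3121 C=1024/655 D=9312256/6213911 G=3072/1991 H=5169/3121] → run D
t=14: vr[A=5120/3121 C=1024/655 D=11351040/6213911 G=3072/1991 H=5169/3121] → run G
t=15: vr[A=5120/3121 C=1024/655 D=11351040/6213911 G=4096/1991 H=5169/3121] → run C
t=16: vr[A=5120/3121 C=2048/655 D=11351040/6213911 G=4096/1991 H=5169/3121] → run A
t=17: vr[A=6144/3121 C=2048/655 D=11351040/6213911 G=4096/1991 H=5169/3121] → run H
t=18: vr[A=6144/3121 C=2048/655 D=11351040/6213911 G=4096/1991] → run D
t=19: vr[A=6144/3121 C=2048/655 G=4096/1991] → run A
t=20: vr[C=2048/655 G=4096/1991] → run G
t=21: vr[C=2048/655] → run C
t=22: vr[C=3072/655] → run C
t=23: (idle)
t=24: (idle)
t=25: (idle)
t=26: (idle)
t=27: (idle)
t=28: (idle)

context switches = 22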